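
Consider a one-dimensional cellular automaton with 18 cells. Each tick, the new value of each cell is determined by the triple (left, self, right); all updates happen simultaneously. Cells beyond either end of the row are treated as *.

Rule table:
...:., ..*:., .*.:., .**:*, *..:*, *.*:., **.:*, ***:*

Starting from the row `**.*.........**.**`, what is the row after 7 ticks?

**..*........**.**
***..*.......**.**
****..*......**.**
*****..*.....**.**
******..*....**.**
*******..*...**.**
********..*..**.**

********..*..**.**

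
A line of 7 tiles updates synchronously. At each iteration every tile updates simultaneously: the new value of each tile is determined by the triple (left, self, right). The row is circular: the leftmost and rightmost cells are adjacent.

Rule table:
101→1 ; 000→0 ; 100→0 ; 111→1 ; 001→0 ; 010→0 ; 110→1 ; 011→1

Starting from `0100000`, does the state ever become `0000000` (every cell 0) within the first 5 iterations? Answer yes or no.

yes

0000000
all cells are 0 at iteration 1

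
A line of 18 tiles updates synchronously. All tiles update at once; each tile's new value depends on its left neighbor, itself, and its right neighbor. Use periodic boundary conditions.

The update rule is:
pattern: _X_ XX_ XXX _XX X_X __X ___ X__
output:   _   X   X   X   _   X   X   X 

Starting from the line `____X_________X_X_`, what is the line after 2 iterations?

XXXX_XXXXXXXXXXXXX

XXXX_XXXXXXXXX___X
XXXX_XXXXXXXXXXXXX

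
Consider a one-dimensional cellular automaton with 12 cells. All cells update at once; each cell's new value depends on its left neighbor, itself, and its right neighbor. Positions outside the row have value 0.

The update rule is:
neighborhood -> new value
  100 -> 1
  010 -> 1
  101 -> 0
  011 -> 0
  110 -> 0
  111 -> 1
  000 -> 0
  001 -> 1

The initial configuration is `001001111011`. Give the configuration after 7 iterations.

011110110000
101100001000
100010011100
110111101010
000011001011
000100111000
001111010100

001111010100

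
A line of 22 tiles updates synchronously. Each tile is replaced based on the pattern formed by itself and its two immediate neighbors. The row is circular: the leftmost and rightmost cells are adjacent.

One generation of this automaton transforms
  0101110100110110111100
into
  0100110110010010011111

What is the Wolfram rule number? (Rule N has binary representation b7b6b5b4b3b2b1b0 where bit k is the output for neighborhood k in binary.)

position 4: 111 → 1  (bit 7 = 1)
position 5: 110 → 1  (bit 6 = 1)
position 2: 101 → 0  (bit 5 = 0)
position 8: 100 → 1  (bit 4 = 1)
position 3: 011 → 0  (bit 3 = 0)
position 1: 010 → 1  (bit 2 = 1)
position 0: 001 → 0  (bit 1 = 0)
position 21: 000 → 1  (bit 0 = 1)
bits b7..b0 = 11010101 = 213

213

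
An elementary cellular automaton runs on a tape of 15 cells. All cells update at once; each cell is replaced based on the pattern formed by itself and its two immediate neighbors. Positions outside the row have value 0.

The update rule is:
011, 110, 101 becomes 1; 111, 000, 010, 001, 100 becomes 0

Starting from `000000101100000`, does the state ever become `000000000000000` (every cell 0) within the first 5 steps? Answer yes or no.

step 1: 000000011100000
step 2: 000000010100000
step 3: 000000001000000
step 4: 000000000000000
all cells are 0 at step 4

yes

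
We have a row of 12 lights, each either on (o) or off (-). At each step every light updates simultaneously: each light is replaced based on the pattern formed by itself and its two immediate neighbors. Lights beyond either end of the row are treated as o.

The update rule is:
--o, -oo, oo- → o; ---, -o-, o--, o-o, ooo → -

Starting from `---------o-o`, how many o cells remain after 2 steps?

3

step 1: --------o--o
step 2: -------o--oo
count of o: 3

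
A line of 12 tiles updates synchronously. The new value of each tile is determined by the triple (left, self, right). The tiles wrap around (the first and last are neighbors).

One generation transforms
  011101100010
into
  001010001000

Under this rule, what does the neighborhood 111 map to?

1

At position 2 the neighborhood is 111; the next row has 1 there.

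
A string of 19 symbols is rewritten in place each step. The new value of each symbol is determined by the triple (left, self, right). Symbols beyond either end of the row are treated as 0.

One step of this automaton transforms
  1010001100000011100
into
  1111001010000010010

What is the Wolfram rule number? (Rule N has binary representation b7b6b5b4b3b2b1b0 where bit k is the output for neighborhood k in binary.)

60

position 15: 111 → 0  (bit 7 = 0)
position 7: 110 → 0  (bit 6 = 0)
position 1: 101 → 1  (bit 5 = 1)
position 3: 100 → 1  (bit 4 = 1)
position 6: 011 → 1  (bit 3 = 1)
position 0: 010 → 1  (bit 2 = 1)
position 5: 001 → 0  (bit 1 = 0)
position 4: 000 → 0  (bit 0 = 0)
bits b7..b0 = 00111100 = 60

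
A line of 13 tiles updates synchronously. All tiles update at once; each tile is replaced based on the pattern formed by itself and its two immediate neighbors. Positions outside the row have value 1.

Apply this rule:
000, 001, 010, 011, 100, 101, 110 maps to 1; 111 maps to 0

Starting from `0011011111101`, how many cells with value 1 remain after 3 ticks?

9

tick 1: 1111110000111
tick 2: 0000011111100
tick 3: 1111110000111
count of 1: 9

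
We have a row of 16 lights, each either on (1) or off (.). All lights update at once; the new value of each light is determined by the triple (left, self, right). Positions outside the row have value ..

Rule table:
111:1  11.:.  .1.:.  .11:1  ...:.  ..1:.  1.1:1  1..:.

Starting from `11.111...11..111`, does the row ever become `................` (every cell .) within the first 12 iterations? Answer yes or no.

1.111....1...11.
.111.........1..
.11.............
.1..............
................
all cells are . at iteration 5

yes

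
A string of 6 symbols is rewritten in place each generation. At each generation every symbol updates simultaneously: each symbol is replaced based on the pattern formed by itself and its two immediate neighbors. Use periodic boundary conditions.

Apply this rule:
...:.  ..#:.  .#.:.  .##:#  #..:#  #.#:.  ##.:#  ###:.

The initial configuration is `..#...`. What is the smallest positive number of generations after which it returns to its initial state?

...#..
....#.
.....#
#.....
.#....
..#...

6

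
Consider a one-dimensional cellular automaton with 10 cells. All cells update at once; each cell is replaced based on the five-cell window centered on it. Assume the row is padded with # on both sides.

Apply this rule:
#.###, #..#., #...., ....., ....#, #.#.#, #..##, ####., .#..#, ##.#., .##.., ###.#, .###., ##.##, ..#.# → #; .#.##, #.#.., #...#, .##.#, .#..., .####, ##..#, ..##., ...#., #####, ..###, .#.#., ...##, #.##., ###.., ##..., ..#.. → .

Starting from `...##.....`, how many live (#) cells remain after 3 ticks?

tick 1: ....#.###.
tick 2: .##.#.####
tick 3: #..##.#...
count of #: 4

4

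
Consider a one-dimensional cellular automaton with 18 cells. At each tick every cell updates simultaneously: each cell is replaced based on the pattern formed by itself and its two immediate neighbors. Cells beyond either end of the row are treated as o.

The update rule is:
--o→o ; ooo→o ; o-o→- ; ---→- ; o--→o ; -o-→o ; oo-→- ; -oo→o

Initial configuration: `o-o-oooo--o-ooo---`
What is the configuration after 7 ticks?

oo--oo--oooo-ooooo

tick 1: --o-ooo-ooo-oo-o-o
tick 2: ooo-oo--oo--o--o-o
tick 3: oo--o-ooo-oooooo-o
tick 4: o-ooo-oo--ooooo--o
tick 5: --oo--o-oooooo-ooo
tick 6: ooo-ooo-ooooo--ooo
tick 7: oo--oo--oooo-ooooo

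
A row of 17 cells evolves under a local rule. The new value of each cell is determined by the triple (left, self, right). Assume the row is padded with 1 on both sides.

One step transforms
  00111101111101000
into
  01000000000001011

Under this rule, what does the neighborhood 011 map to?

At position 2 the neighborhood is 011; the next row has 0 there.

0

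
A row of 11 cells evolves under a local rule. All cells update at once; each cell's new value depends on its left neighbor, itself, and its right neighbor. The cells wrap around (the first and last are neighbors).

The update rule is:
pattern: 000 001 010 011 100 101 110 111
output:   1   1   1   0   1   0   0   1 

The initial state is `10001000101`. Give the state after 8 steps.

11101101111

01111111100
10111111011
00011110001
11101101111
11000000111
10111111011  (repeats step 2; period 4)
step 8: 11101101111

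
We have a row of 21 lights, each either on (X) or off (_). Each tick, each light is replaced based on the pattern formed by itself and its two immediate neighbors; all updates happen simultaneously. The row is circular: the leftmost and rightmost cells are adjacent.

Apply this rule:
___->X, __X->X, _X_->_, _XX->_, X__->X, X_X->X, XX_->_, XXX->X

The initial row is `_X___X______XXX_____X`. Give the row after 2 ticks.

X_XXX_XXXXXX_X_XXXXX_
_X_X_X_XXXX_X_X_XXX_X

_X_X_X_XXXX_X_X_XXX_X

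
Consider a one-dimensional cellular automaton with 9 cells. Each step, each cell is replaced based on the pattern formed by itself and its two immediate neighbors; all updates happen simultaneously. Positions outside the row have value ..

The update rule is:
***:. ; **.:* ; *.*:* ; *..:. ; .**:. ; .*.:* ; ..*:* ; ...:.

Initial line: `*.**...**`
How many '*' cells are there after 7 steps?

2

**.*..*.*
.***.****
*..**...*
*.*.*..**
*****.*.*
....*****
...*....*
count of *: 2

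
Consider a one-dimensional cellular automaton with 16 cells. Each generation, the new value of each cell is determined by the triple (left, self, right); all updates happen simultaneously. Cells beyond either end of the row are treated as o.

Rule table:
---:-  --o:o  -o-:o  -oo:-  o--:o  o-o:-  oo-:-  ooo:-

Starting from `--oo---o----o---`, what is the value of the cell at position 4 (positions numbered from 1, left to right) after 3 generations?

-

oo--o-ooo--ooo-o
--ooo----oo-----
oo---o--o--o---o
position 4 holds -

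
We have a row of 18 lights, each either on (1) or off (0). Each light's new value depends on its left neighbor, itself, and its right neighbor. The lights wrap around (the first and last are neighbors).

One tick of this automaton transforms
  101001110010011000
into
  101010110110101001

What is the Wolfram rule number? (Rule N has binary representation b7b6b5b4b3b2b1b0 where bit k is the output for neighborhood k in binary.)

198

position 6: 111 → 1  (bit 7 = 1)
position 7: 110 → 1  (bit 6 = 1)
position 1: 101 → 0  (bit 5 = 0)
position 3: 100 → 0  (bit 4 = 0)
position 5: 011 → 0  (bit 3 = 0)
position 0: 010 → 1  (bit 2 = 1)
position 4: 001 → 1  (bit 1 = 1)
position 16: 000 → 0  (bit 0 = 0)
bits b7..b0 = 11000110 = 198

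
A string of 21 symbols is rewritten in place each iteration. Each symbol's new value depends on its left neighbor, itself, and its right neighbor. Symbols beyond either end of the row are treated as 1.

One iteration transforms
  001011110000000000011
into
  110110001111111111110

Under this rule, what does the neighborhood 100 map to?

1

At position 0 the neighborhood is 100; the next row has 1 there.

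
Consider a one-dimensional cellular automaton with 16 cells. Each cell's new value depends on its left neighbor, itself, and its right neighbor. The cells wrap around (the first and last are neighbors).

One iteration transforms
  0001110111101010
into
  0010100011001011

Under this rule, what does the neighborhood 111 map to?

1

At position 4 the neighborhood is 111; the next row has 1 there.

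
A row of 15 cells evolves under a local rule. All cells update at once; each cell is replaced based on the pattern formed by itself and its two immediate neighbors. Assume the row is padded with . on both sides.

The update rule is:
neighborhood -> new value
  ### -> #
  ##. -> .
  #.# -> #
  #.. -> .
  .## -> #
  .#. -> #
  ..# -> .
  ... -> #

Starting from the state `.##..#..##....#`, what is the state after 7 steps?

step 1: .#...#..#..##.#
step 2: .#.#.#..#..#.##
step 3: .#####..#..###.
step 4: .####...#..##..
step 5: .###..#.#..#..#
step 6: .##...###..#..#
step 7: .#..#.##...#..#

.#..#.##...#..#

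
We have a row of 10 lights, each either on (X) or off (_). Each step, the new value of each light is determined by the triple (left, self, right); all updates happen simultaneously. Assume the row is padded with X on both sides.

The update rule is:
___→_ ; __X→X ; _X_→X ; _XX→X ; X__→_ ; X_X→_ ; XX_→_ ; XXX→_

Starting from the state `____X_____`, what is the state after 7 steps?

___XX____X
__XX____XX
_XX____XX_
_X____XX__
_X___XX__X
_X__XX__XX
_X_XX__XX_

_X_XX__XX_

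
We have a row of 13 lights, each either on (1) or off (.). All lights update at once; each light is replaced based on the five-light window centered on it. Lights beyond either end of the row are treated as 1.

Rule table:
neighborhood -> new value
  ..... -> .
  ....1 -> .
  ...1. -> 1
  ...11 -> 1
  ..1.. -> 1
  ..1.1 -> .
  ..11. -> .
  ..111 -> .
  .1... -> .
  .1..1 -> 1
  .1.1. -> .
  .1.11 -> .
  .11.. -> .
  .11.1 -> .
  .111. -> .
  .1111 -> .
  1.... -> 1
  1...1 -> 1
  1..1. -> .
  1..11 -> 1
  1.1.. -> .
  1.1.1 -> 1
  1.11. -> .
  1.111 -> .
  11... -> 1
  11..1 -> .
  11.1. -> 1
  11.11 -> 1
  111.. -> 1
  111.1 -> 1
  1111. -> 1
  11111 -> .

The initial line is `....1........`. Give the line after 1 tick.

11.11.1.....1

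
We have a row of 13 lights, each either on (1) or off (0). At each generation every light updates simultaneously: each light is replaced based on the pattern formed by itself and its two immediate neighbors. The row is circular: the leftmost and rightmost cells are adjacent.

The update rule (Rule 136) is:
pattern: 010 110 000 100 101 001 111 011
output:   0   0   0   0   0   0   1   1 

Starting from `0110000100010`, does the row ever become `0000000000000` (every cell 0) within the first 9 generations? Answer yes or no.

0100000000000
0000000000000
all cells are 0 at generation 2

yes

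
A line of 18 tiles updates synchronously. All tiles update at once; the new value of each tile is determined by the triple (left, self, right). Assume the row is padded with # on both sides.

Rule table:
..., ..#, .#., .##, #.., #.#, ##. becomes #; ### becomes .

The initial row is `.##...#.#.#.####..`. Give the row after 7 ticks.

#############..###
............####..
#############..###  (repeats tick 1; period 2)
tick 7: #############..###

#############..###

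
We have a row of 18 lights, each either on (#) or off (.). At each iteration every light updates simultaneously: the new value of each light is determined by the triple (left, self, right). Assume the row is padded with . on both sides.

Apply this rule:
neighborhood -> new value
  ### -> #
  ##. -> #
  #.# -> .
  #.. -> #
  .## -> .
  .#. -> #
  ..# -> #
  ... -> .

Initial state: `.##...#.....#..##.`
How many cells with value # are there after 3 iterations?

14

iteration 1: #.##.###...####.##
iteration 2: #..#..###.#.###..#
iteration 3: ######.##.#..#####
count of #: 14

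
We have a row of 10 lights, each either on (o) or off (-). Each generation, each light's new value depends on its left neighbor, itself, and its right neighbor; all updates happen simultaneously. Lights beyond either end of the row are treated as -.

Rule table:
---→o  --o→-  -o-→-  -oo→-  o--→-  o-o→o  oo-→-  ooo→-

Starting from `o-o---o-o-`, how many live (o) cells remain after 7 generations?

8

-o--o--o--
---------o
oooooooo--
---------o  (repeats generation 2; period 2)
generation 7: oooooooo--
count of o: 8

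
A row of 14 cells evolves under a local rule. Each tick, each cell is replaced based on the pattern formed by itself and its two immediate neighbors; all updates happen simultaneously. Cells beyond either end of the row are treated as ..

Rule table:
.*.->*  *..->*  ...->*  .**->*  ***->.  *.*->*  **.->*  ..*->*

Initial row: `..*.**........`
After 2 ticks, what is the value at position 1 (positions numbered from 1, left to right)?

tick 1: **************
tick 2: *............*
position 1 holds *

*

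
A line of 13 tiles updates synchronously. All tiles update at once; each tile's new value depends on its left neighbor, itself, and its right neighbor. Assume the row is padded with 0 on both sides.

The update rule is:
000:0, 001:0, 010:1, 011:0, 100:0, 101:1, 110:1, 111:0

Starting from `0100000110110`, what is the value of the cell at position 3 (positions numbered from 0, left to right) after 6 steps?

0100000011010
0100000001110
0100000000010
0100000000010  (fixed point — unchanged through step 6)
position 3 holds 0

0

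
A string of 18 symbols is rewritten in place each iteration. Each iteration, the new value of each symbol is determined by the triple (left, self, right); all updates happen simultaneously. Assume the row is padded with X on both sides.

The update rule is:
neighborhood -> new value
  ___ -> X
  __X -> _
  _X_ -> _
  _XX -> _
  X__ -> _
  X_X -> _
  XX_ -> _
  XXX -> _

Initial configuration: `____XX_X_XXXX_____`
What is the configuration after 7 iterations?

_XX___________XXX_
____XXXXXXXXX_____
_XX___________XXX_  (repeats iteration 1; period 2)
iteration 7: _XX___________XXX_

_XX___________XXX_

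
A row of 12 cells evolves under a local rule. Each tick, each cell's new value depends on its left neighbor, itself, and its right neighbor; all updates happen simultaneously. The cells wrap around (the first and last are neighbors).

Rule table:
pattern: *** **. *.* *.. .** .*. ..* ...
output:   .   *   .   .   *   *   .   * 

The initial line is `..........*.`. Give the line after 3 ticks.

*.*****.*.*.

tick 1: *********.*.
tick 2: *.......*.*.
tick 3: *.*****.*.*.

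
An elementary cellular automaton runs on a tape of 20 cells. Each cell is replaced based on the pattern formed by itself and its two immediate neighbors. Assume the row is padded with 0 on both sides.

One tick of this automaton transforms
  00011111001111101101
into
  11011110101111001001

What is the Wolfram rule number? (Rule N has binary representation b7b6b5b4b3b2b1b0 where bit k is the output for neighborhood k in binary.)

157

position 4: 111 → 1  (bit 7 = 1)
position 7: 110 → 0  (bit 6 = 0)
position 15: 101 → 0  (bit 5 = 0)
position 8: 100 → 1  (bit 4 = 1)
position 3: 011 → 1  (bit 3 = 1)
position 19: 010 → 1  (bit 2 = 1)
position 2: 001 → 0  (bit 1 = 0)
position 0: 000 → 1  (bit 0 = 1)
bits b7..b0 = 10011101 = 157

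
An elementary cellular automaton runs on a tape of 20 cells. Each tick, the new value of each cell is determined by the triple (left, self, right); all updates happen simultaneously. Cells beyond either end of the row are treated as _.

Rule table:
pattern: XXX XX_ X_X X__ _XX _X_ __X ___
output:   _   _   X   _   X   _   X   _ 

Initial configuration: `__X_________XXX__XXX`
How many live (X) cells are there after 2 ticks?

_X_________XX___XX__
X_________XX___XX___
count of X: 5

5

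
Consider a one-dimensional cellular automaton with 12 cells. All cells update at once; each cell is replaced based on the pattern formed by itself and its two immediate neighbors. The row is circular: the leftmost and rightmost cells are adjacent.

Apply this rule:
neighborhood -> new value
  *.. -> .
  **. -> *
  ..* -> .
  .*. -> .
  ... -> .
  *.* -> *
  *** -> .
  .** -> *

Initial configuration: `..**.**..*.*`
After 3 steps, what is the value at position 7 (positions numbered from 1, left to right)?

.

..*****...*.
..*...*.....
............
position 7 holds .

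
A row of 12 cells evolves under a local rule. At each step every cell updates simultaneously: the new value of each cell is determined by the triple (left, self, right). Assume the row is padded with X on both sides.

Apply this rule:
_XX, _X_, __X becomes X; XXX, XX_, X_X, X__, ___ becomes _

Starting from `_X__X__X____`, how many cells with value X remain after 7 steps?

_X_XX_XX___X
_X_X__X___XX
_X_X_XX__XX_
_X_X_X__XX__
_X_X_X_XX__X
_X_X_X_X__XX
_X_X_X_X_XX_
count of X: 6

6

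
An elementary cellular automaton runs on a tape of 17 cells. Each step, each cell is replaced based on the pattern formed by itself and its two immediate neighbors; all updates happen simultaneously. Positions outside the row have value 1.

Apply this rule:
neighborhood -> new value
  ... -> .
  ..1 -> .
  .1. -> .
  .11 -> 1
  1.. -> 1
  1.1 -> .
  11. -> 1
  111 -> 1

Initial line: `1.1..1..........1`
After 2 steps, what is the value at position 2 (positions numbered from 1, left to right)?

step 1: 1..1..1.........1
step 2: 11..1..1........1
position 2 holds 1

1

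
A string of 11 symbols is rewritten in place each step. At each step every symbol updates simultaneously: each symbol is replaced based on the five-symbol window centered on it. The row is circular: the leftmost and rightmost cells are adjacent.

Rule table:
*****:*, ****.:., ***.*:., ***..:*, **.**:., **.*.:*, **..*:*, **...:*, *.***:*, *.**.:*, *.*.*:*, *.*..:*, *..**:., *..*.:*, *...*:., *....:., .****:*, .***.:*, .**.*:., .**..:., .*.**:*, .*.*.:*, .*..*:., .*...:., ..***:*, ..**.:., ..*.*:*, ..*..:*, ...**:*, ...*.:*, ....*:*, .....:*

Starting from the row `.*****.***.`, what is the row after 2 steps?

.***...****
.****.***..

.****.***..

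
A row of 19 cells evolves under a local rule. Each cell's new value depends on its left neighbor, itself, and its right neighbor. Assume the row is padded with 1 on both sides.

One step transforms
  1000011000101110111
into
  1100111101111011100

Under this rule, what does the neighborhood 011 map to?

At position 5 the neighborhood is 011; the next row has 1 there.

1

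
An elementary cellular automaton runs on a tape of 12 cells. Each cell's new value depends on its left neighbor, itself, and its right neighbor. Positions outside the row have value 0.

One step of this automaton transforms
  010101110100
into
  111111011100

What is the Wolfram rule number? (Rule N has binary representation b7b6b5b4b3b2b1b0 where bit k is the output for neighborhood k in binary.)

110

position 6: 111 → 0  (bit 7 = 0)
position 7: 110 → 1  (bit 6 = 1)
position 2: 101 → 1  (bit 5 = 1)
position 10: 100 → 0  (bit 4 = 0)
position 5: 011 → 1  (bit 3 = 1)
position 1: 010 → 1  (bit 2 = 1)
position 0: 001 → 1  (bit 1 = 1)
position 11: 000 → 0  (bit 0 = 0)
bits b7..b0 = 01101110 = 110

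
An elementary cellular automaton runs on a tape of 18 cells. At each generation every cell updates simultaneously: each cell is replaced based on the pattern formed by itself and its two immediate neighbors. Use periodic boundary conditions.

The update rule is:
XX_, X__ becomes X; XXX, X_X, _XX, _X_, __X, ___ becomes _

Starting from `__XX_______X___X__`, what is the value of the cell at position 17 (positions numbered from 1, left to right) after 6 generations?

___XX_______X___X_
____XX_______X___X
X____XX_______X___
_X____XX_______X__
__X____XX_______X_
___X____XX_______X
position 17 holds _

_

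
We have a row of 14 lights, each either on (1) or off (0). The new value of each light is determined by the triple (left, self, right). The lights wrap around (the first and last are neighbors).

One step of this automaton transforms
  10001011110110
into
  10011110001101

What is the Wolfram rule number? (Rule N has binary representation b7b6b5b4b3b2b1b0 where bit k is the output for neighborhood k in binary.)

46

position 7: 111 → 0  (bit 7 = 0)
position 9: 110 → 0  (bit 6 = 0)
position 5: 101 → 1  (bit 5 = 1)
position 1: 100 → 0  (bit 4 = 0)
position 6: 011 → 1  (bit 3 = 1)
position 0: 010 → 1  (bit 2 = 1)
position 3: 001 → 1  (bit 1 = 1)
position 2: 000 → 0  (bit 0 = 0)
bits b7..b0 = 00101110 = 46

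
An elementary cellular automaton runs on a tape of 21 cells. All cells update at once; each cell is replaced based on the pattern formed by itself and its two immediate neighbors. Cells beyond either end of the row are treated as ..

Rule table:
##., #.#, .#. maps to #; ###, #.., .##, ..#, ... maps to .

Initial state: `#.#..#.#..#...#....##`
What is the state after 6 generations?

###..###..#...#.....#
..#....#..#...#.....#
..#....#..#...#.....#  (fixed point — unchanged through generation 6)

..#....#..#...#.....#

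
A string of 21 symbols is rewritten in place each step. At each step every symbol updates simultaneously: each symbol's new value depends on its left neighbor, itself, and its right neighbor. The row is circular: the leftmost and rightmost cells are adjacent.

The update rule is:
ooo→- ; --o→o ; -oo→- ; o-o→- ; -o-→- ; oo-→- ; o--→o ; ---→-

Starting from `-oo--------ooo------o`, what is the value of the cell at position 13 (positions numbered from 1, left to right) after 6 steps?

-

---o------o---o----o-
--o-o----o-o-o-o--o-o
oo---o--o-------oo---
--o-o-oo-o-----o--o-o
oo--------o---o-oo---
--o------o-o-o----o-o
position 13 holds -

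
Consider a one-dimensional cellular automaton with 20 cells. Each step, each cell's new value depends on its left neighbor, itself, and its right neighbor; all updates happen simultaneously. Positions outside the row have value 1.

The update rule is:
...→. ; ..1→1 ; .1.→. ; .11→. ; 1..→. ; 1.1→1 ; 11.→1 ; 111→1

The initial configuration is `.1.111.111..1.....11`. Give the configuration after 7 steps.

1111111.1..1.1.1.1.1

1.1.111.11.1.....1.1
11.1.111.11.....1.1.
111.1.111.1....1.1.1
1111.1.111....1.1.1.
11111.1.11...1.1.1.1
111111.1.1..1.1.1.1.
1111111.1..1.1.1.1.1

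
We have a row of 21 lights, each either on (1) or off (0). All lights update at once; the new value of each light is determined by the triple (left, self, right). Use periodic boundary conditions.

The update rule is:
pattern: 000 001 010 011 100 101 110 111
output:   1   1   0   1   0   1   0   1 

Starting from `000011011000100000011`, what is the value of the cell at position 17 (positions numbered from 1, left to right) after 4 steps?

step 1: 011110110011001111110
step 2: 111101100110011111100
step 3: 111011001100111111001
step 4: 110110011001111110011
position 17 holds 1

1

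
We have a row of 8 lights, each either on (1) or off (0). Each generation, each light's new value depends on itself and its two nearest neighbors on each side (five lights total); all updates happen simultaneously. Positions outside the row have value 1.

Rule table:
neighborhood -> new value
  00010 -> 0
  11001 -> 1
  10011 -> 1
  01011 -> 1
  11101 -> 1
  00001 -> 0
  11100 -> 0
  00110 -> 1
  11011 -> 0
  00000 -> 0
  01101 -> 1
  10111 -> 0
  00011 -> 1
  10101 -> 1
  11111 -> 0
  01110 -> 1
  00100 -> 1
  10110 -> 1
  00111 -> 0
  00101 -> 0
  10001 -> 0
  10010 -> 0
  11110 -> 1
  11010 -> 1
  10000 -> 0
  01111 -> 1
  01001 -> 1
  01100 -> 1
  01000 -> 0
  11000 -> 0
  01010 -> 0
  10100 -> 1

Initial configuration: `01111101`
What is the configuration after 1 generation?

00101100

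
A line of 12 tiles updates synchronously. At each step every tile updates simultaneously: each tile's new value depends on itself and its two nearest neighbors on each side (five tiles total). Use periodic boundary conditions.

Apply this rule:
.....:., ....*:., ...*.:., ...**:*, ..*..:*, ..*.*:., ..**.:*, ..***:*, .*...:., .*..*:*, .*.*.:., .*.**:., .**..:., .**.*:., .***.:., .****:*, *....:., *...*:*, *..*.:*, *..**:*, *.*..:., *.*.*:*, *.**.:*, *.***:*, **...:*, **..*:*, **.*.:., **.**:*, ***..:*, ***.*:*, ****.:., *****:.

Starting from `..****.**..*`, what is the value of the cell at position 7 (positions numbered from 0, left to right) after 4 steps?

****.***.***
...***.****.
..**.****.**
***.***.***.
position 7 holds .

.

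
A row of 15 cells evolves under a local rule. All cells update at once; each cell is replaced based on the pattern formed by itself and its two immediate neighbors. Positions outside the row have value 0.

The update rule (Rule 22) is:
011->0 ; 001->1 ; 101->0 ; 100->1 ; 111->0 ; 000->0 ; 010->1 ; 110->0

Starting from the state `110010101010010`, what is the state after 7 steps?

100000001101110

step 1: 001110101011111
step 2: 010000101000000
step 3: 111001101100000
step 4: 000110000010000
step 5: 001001000111000
step 6: 011111101000100
step 7: 100000001101110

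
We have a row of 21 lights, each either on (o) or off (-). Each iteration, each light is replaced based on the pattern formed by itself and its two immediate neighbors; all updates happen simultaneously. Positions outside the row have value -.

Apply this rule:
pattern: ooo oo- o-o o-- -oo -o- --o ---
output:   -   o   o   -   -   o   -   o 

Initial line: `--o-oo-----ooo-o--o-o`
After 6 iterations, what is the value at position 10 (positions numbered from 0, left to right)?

o-oo-o-ooo---ooo--ooo
oo-oooo--o-o---o----o
-oo---o--ooo-o-o-oo-o
--o-o-o----oooooo-ooo
o-ooooo-oo------oo--o
oo----oo-o-oooo--o--o
position 10 holds -

-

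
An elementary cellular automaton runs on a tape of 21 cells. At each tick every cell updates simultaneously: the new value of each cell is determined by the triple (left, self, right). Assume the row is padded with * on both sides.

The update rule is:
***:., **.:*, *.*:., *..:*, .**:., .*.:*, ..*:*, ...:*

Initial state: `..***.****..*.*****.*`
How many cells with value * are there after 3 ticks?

4

**..*....****.....*..
.********...*********
........****.........
count of *: 4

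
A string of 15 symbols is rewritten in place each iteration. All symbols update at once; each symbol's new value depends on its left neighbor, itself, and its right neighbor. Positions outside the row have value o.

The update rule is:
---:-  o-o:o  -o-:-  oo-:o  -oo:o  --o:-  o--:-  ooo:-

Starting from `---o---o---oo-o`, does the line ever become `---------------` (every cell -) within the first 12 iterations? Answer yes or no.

yes

iteration 1: -----------oooo
iteration 2: -----------o---
iteration 3: ---------------
all cells are - at iteration 3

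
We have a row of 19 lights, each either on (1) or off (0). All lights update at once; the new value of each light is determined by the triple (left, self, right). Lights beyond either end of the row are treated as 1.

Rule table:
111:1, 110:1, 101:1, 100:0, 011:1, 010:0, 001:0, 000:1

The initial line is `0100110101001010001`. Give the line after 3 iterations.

1000111010000100101
1010111100110000011
1101111100110111011

1101111100110111011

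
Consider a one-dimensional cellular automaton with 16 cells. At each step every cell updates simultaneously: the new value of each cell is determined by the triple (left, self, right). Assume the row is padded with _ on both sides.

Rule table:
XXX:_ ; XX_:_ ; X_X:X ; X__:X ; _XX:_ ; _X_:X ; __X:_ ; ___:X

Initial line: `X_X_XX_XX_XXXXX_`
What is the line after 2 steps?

____X_XX_XXXXX_X

step 1: XXXX__X__X_____X
step 2: ____X_XX_XXXXX_X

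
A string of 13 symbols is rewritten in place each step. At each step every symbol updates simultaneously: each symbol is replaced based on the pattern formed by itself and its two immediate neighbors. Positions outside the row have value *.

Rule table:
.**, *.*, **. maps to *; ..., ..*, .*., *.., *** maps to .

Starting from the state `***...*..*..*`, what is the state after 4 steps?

............*

step 1: ..*.........*
step 2: ............*
step 3: ............*  (fixed point — unchanged through step 4)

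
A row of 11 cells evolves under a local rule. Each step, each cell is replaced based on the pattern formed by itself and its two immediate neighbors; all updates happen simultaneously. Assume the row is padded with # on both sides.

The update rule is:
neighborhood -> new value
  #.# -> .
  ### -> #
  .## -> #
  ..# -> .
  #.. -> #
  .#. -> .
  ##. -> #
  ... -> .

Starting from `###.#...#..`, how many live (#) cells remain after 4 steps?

7

###..#...#.
####..#....
#####..#...
######..#..
count of #: 7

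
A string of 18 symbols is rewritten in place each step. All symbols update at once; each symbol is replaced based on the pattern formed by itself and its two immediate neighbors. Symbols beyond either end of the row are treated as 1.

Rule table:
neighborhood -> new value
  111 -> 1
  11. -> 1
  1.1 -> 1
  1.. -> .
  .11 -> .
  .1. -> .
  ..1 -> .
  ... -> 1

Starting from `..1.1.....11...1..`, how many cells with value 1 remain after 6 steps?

8

...1..111..1.1....
.1.....11...1..11.
1..111..1.1.....11
1...11...1..111..1
1.1..1.1.....11...
11....1..111..1.1.
count of 1: 8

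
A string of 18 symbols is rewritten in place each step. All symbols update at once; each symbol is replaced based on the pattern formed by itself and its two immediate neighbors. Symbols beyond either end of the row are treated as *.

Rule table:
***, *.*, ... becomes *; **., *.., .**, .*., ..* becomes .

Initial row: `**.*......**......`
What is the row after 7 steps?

.*...**..***.....*

*.*..****....****.
.*....**..**..**.*
*..**...........*.
......*********..*
.****..*******....
*.**....*****..**.
.*...**..***.....*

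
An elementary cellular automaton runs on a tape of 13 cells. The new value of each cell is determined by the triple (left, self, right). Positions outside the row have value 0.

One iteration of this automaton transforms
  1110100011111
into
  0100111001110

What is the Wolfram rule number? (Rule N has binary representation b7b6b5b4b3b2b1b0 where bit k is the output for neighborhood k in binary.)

149

position 1: 111 → 1  (bit 7 = 1)
position 2: 110 → 0  (bit 6 = 0)
position 3: 101 → 0  (bit 5 = 0)
position 5: 100 → 1  (bit 4 = 1)
position 0: 011 → 0  (bit 3 = 0)
position 4: 010 → 1  (bit 2 = 1)
position 7: 001 → 0  (bit 1 = 0)
position 6: 000 → 1  (bit 0 = 1)
bits b7..b0 = 10010101 = 149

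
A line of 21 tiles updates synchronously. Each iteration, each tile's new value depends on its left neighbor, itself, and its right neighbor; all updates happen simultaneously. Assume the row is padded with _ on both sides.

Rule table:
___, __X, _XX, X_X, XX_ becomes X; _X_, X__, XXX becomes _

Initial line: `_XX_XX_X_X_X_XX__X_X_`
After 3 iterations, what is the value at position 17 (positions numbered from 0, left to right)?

_

XXXXXXX_X_X_XXX_X_X__
X_____XX_X_XX_XX_X__X
__XXXXXXX_XXXXXXX__X_
position 17 holds _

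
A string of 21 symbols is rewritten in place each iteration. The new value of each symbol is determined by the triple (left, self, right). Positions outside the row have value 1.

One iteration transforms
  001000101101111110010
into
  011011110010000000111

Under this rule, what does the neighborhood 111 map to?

0

At position 12 the neighborhood is 111; the next row has 0 there.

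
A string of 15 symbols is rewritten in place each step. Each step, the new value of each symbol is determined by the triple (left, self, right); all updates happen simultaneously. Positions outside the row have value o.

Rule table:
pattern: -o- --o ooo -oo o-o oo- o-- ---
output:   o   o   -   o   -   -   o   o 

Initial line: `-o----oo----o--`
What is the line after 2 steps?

-o------o------

step 1: -oooooo-ooooooo
step 2: -o------o------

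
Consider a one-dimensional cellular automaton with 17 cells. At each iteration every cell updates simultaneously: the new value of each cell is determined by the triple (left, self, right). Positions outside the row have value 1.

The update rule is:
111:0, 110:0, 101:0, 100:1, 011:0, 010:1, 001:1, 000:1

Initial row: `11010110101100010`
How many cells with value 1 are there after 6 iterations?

12

00010000100011110
11111111111100000
00000000000011111
11111111111100000  (repeats iteration 2; period 2)
iteration 6: 11111111111100000
count of 1: 12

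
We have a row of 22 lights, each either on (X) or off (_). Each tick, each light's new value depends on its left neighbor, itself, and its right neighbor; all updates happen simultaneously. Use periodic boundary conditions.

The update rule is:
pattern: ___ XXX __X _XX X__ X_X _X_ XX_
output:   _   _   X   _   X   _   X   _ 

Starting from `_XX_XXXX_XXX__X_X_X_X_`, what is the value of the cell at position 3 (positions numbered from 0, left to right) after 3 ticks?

_

tick 1: X___________XXX_X_X_XX
tick 2: _X_________X____X_X___
tick 3: XXX_______XXX__XX_XX__
position 3 holds _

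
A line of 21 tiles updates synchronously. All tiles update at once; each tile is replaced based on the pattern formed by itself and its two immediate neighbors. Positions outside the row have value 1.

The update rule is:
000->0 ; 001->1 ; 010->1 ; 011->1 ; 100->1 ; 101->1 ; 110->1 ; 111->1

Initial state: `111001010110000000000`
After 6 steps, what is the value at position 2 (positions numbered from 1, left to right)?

111111111111000000001
111111111111100000011
111111111111110000111
111111111111111001111
111111111111111111111
111111111111111111111
position 2 holds 1

1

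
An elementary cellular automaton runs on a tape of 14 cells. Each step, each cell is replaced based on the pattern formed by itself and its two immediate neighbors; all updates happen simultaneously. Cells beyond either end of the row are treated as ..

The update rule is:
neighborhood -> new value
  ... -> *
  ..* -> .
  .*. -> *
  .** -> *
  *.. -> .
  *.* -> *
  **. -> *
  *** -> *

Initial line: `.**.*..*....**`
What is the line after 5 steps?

.****..*******

.****..*.**.**
.****..*******
.****..*******  (fixed point — unchanged through step 5)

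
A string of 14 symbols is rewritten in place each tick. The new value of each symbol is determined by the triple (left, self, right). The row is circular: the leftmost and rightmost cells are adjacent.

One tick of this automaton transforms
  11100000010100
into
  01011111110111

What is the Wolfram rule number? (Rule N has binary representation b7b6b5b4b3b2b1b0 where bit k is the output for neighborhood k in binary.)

151

position 1: 111 → 1  (bit 7 = 1)
position 2: 110 → 0  (bit 6 = 0)
position 10: 101 → 0  (bit 5 = 0)
position 3: 100 → 1  (bit 4 = 1)
position 0: 011 → 0  (bit 3 = 0)
position 9: 010 → 1  (bit 2 = 1)
position 8: 001 → 1  (bit 1 = 1)
position 4: 000 → 1  (bit 0 = 1)
bits b7..b0 = 10010111 = 151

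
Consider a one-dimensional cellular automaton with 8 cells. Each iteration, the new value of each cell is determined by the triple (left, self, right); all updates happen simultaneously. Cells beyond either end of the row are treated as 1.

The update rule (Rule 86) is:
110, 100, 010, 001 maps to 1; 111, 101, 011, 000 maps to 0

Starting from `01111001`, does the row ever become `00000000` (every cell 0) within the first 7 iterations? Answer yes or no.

no

00001110
10010010
11111110
00000010
10000110
11001010
01111010
iteration 7 is 01111010, still not uniform 0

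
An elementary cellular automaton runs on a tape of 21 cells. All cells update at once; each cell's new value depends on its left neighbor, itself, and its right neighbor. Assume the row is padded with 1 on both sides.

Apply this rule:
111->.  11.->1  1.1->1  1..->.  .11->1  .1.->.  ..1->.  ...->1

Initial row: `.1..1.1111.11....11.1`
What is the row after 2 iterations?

1.11.11..1..111111...

iteration 1: 1....11..1111.11.1111
iteration 2: 1.11.11..1..111111...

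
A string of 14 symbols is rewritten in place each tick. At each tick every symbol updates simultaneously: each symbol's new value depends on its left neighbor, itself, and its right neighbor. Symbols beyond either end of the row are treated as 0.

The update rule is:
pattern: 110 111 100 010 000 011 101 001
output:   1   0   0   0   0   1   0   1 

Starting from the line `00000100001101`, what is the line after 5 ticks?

10000111000000

00001000011100
00010000110100
00100001110000
01000011010000
10000111000000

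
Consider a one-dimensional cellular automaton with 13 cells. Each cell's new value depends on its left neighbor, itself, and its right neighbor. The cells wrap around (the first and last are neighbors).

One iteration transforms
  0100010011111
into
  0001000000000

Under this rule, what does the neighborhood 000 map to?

At position 3 the neighborhood is 000; the next row has 1 there.

1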